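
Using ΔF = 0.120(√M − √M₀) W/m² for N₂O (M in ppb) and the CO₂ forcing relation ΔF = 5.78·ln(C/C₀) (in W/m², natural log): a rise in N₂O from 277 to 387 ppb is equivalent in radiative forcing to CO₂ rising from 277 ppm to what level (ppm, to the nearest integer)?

N₂O forcing: 0.120 × (√387 − √277) = 0.120 × (19.6723 − 16.6433) = 0.120 × 3.0290 = 0.36348 W/m².
Set 5.78 ln(C/277) = 0.36348: ln(C/277) = 0.36348/5.78 = 0.06289, so C = 277 × e^0.06289 = 277 × 1.06491 = 294.98 ppm.

C ≈ 295 ppm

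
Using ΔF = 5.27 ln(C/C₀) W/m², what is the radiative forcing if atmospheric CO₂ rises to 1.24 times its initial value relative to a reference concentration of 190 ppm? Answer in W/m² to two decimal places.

Because the forcing depends only on the ratio C/C₀, the initial concentration does not enter.
ΔF = 5.27 × ln(1.24) = 5.27 × 0.21511 = 1.1336 W/m².

ΔF = 1.13 W/m²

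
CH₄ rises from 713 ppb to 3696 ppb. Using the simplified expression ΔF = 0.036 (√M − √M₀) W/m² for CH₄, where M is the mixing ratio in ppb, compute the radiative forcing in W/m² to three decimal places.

ΔF = 1.227 W/m²

CH₄: 0.036 × (√3696 − √713) = 0.036 × (60.7947 − 26.7021) = 0.036 × 34.0926 = 1.2273 W/m².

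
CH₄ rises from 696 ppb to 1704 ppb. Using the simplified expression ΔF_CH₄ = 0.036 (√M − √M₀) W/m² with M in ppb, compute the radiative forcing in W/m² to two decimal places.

ΔF = 0.54 W/m²

CH₄: 0.036 × (√1704 − √696) = 0.036 × (41.2795 − 26.3818) = 0.036 × 14.8977 = 0.5363 W/m².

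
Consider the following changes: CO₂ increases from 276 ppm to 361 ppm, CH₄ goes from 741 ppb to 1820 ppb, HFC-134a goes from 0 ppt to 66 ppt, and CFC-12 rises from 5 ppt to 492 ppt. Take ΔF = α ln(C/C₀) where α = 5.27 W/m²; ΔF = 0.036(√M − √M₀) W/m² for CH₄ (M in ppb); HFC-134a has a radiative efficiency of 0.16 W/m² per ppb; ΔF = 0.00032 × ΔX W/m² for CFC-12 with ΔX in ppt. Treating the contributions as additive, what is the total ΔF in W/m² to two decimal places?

CO₂: 5.27 × ln(361/276) = 5.27 × ln(1.30797) = 5.27 × 0.26848 = 1.4149 W/m².
CH₄: 0.036 × (√1820 − √741) = 0.036 × (42.6615 − 27.2213) = 0.036 × 15.4402 = 0.5558 W/m².
HFC-134a: Δ = 66 − 0 = 66 ppt = 0.066 ppb; ΔF = 0.16 × 0.066 = 0.0106 W/m².
CFC-12: ΔF = 0.00032 × (492 − 5) = 0.00032 × 487 = 0.1558 W/m².
Total ΔF = 1.4149 + 0.5558 + 0.0106 + 0.1558 = 2.1371 W/m².

ΔF = 2.14 W/m²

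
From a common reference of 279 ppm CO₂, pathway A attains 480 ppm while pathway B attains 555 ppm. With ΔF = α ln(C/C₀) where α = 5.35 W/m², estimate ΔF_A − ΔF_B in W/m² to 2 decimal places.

ΔF_A = 5.35 ln(480/279) = 5.35 × 0.54257 = 2.9027 W/m².
ΔF_B = 5.35 ln(555/279) = 5.35 × 0.68776 = 3.6795 W/m².
Difference: 2.9027 − 3.6795 = -0.7768 W/m².

ΔF_A − ΔF_B = -0.78 W/m²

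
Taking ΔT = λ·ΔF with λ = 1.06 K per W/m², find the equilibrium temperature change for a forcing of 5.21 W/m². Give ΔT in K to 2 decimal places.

ΔT = 5.52 K

ΔT = λ ΔF = 1.06 × 5.21 = 5.5226 K.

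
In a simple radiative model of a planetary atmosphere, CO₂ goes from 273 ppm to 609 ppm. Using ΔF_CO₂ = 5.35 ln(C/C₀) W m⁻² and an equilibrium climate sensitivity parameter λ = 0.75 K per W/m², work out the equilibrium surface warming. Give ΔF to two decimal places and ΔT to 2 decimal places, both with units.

CO₂: 5.35 × ln(609/273) = 5.35 × ln(2.23077) = 5.35 × 0.80235 = 4.2926 W/m².
ΔT = λ ΔF = 0.75 × 4.29 = 3.2175 K.

ΔF = 4.29 W/m²; ΔT = 3.22 K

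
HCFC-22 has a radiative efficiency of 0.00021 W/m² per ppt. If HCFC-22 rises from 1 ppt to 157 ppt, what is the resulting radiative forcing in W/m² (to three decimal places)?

HCFC-22: ΔF = 0.00021 × (157 − 1) = 0.00021 × 156 = 0.0328 W/m².

ΔF = 0.033 W/m²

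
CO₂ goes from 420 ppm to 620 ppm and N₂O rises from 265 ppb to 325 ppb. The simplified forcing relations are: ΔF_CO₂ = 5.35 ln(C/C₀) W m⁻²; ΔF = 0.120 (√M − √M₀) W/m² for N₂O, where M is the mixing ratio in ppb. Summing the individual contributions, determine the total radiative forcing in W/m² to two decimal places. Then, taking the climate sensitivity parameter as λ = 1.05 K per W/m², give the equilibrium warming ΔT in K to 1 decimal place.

CO₂: 5.35 × ln(620/420) = 5.35 × ln(1.47619) = 5.35 × 0.38946 = 2.0836 W/m².
N₂O: 0.120 × (√325 − √265) = 0.120 × (18.0278 − 16.2788) = 0.120 × 1.7490 = 0.2099 W/m².
Total ΔF = 2.0836 + 0.2099 = 2.2935 W/m².
ΔT = λ ΔF = 1.05 × 2.29 = 2.4045 K.

ΔF = 2.29 W/m²; ΔT = 2.4 K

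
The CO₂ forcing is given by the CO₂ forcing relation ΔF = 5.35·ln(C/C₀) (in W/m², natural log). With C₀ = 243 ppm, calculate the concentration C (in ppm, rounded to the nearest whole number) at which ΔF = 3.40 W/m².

C ≈ 459 ppm

Set 5.35 ln(C/243) = 3.40, so ln(C/243) = 3.40/5.35 = 0.63551.
Then C/243 = e^0.63551 = 1.88798, giving C = 243 × 1.88798 = 458.78 ppm.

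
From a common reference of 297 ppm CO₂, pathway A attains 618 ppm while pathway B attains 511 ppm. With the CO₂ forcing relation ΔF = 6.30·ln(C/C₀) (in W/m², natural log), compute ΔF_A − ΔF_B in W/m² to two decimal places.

ΔF_A − ΔF_B = 1.20 W/m²

ΔF_A = 6.30 ln(618/297) = 6.30 × 0.73276 = 4.6164 W/m².
ΔF_B = 6.30 ln(511/297) = 6.30 × 0.54264 = 3.4186 W/m².
Difference: 4.6164 − 3.4186 = 1.1978 W/m².
(Equivalently, ΔF_A − ΔF_B = 6.30 ln(618/511) = 6.30 × 0.19012 = 1.1978 W/m².)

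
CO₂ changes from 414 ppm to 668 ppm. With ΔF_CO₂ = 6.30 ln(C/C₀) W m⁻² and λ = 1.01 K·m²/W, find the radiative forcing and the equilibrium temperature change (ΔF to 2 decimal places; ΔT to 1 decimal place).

ΔF = 3.01 W/m²; ΔT = 3.0 K

CO₂: 6.30 × ln(668/414) = 6.30 × ln(1.61353) = 6.30 × 0.47842 = 3.0140 W/m².
ΔT = λ ΔF = 1.01 × 3.01 = 3.0401 K.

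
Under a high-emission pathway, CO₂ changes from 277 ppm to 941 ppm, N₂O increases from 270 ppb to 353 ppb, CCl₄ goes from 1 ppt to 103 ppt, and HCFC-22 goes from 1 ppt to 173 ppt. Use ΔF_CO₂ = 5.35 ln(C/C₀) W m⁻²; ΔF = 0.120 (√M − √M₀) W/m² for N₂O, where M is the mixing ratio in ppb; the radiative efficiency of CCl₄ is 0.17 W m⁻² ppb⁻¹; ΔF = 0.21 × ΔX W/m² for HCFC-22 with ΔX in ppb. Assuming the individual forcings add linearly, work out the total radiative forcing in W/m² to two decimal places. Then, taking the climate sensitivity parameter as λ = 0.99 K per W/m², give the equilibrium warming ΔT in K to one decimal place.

ΔF = 6.88 W/m²; ΔT = 6.8 K

CO₂: 5.35 × ln(941/277) = 5.35 × ln(3.39711) = 5.35 × 1.22293 = 6.5427 W/m².
N₂O: 0.120 × (√353 − √270) = 0.120 × (18.7883 − 16.4317) = 0.120 × 2.3566 = 0.2828 W/m².
CCl₄: Δ = 103 − 1 = 102 ppt = 0.102 ppb; ΔF = 0.17 × 0.102 = 0.0173 W/m².
HCFC-22: Δ = 173 − 1 = 172 ppt = 0.172 ppb; ΔF = 0.21 × 0.172 = 0.0361 W/m².
Total ΔF = 6.5427 + 0.2828 + 0.0173 + 0.0361 = 6.8789 W/m².
ΔT = λ ΔF = 0.99 × 6.88 = 6.8112 K.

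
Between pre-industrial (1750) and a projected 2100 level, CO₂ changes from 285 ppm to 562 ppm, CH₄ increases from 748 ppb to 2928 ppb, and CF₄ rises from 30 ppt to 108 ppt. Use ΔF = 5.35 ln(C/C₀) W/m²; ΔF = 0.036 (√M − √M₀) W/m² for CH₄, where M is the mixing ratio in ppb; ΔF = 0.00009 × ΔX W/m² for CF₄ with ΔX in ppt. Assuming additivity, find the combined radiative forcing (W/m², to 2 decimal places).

CO₂: 5.35 × ln(562/285) = 5.35 × ln(1.97193) = 5.35 × 0.67901 = 3.6327 W/m².
CH₄: 0.036 × (√2928 − √748) = 0.036 × (54.1110 − 27.3496) = 0.036 × 26.7614 = 0.9634 W/m².
CF₄: ΔF = 0.00009 × (108 − 30) = 0.00009 × 78 = 0.0070 W/m².
Total ΔF = 3.6327 + 0.9634 + 0.0070 = 4.6031 W/m².

ΔF = 4.60 W/m²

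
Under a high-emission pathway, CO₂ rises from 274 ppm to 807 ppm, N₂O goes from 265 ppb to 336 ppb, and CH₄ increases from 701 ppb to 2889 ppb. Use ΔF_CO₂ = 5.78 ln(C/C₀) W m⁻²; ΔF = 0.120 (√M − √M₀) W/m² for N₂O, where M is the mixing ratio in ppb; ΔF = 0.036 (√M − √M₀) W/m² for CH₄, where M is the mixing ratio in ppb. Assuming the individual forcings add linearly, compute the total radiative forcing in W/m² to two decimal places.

ΔF = 7.47 W/m²

CO₂: 5.78 × ln(807/274) = 5.78 × ln(2.94526) = 5.78 × 1.08020 = 6.2436 W/m².
N₂O: 0.120 × (√336 − √265) = 0.120 × (18.3303 − 16.2788) = 0.120 × 2.0515 = 0.2462 W/m².
CH₄: 0.036 × (√2889 − √701) = 0.036 × (53.7494 − 26.4764) = 0.036 × 27.2730 = 0.9818 W/m².
Total ΔF = 6.2436 + 0.2462 + 0.9818 = 7.4716 W/m².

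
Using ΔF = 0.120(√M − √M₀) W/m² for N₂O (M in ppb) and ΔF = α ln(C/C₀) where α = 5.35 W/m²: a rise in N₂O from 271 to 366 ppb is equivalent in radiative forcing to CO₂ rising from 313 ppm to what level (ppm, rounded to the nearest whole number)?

C ≈ 332 ppm

N₂O forcing: 0.120 × (√366 − √271) = 0.120 × (19.1311 − 16.4621) = 0.120 × 2.6690 = 0.32028 W/m².
Set 5.35 ln(C/313) = 0.32028: ln(C/313) = 0.32028/5.35 = 0.05987, so C = 313 × e^0.05987 = 313 × 1.06170 = 332.31 ppm.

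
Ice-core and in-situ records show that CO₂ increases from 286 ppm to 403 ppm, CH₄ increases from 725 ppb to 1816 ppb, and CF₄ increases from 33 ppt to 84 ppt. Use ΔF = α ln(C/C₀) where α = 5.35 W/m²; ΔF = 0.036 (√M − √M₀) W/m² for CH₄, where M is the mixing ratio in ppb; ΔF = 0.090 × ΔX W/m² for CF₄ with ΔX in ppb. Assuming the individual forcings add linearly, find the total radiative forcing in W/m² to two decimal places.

CO₂: 5.35 × ln(403/286) = 5.35 × ln(1.40909) = 5.35 × 0.34294 = 1.8347 W/m².
CH₄: 0.036 × (√1816 − √725) = 0.036 × (42.6146 − 26.9258) = 0.036 × 15.6888 = 0.5648 W/m².
CF₄: Δ = 84 − 33 = 51 ppt = 0.051 ppb; ΔF = 0.090 × 0.051 = 0.0046 W/m².
Total ΔF = 1.8347 + 0.5648 + 0.0046 = 2.4041 W/m².

ΔF = 2.40 W/m²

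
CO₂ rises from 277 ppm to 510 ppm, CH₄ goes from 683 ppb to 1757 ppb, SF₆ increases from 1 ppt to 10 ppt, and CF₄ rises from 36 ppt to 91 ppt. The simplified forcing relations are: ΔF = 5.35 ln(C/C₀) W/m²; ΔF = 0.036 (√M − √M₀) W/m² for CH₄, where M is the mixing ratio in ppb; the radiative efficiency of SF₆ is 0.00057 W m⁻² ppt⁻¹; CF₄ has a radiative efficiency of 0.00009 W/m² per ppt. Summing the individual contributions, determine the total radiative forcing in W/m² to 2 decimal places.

ΔF = 3.84 W/m²

CO₂: 5.35 × ln(510/277) = 5.35 × ln(1.84116) = 5.35 × 0.61040 = 3.2656 W/m².
CH₄: 0.036 × (√1757 − √683) = 0.036 × (41.9166 − 26.1343) = 0.036 × 15.7823 = 0.5682 W/m².
SF₆: ΔF = 0.00057 × (10 − 1) = 0.00057 × 9 = 0.0051 W/m².
CF₄: ΔF = 0.00009 × (91 − 36) = 0.00009 × 55 = 0.0050 W/m².
Total ΔF = 3.2656 + 0.5682 + 0.0051 + 0.0050 = 3.8439 W/m².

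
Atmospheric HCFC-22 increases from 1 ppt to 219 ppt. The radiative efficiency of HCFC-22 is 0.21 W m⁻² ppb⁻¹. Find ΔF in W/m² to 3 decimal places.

HCFC-22: Δ = 219 − 1 = 218 ppt = 0.218 ppb; ΔF = 0.21 × 0.218 = 0.0458 W/m².

ΔF = 0.046 W/m²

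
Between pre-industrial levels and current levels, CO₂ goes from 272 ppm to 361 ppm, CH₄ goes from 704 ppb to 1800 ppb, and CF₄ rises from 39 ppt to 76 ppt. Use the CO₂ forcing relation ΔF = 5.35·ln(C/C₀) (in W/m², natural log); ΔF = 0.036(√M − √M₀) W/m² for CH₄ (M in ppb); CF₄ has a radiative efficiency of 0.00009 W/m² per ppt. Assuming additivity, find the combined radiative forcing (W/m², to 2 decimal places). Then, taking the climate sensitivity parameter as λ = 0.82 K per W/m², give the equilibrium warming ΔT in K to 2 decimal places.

ΔF = 2.09 W/m²; ΔT = 1.71 K

CO₂: 5.35 × ln(361/272) = 5.35 × ln(1.32721) = 5.35 × 0.28308 = 1.5145 W/m².
CH₄: 0.036 × (√1800 − √704) = 0.036 × (42.4264 − 26.5330) = 0.036 × 15.8934 = 0.5722 W/m².
CF₄: ΔF = 0.00009 × (76 − 39) = 0.00009 × 37 = 0.0033 W/m².
Total ΔF = 1.5145 + 0.5722 + 0.0033 = 2.0900 W/m².
ΔT = λ ΔF = 0.82 × 2.09 = 1.7138 K.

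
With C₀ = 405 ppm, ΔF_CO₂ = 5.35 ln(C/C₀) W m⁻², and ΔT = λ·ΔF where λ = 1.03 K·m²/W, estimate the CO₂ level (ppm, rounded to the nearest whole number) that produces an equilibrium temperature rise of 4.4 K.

Required forcing: ΔF = ΔT/λ = 4.4/1.03 = 4.2718 W/m².
Then ln(C/405) = ΔF/5.35 = 4.2718/5.35 = 0.79847.
So C = 405 × e^0.79847 = 405 × 2.22214 = 899.97 ppm.

C ≈ 900 ppm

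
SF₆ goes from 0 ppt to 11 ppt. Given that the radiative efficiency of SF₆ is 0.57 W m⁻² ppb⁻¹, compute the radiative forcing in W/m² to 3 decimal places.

SF₆: Δ = 11 − 0 = 11 ppt = 0.011 ppb; ΔF = 0.57 × 0.011 = 0.0063 W/m².

ΔF = 0.006 W/m²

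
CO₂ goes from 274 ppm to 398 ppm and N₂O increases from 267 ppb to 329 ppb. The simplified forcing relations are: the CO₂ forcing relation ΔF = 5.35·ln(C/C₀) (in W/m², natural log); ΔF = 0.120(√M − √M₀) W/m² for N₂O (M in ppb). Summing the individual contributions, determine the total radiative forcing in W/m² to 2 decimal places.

ΔF = 2.21 W/m²

CO₂: 5.35 × ln(398/274) = 5.35 × ln(1.45255) = 5.35 × 0.37332 = 1.9973 W/m².
N₂O: 0.120 × (√329 − √267) = 0.120 × (18.1384 − 16.3401) = 0.120 × 1.7983 = 0.2158 W/m².
Total ΔF = 1.9973 + 0.2158 = 2.2131 W/m².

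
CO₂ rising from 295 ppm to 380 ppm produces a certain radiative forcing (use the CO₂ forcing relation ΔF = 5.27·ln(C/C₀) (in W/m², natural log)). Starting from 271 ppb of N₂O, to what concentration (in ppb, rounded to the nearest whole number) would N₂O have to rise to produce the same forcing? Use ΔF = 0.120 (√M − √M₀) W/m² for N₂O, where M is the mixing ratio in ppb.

CO₂ forcing: 5.27 × ln(380/295) = 5.27 × 0.253196 = 1.33434 W/m².
Set 0.120(√M − √271) = 1.33434: √M = 1.33434/0.120 + √271 = 11.1195 + 16.4621 = 27.5816.
M = (27.5816)² = 760.74 ppb.

M ≈ 761 ppb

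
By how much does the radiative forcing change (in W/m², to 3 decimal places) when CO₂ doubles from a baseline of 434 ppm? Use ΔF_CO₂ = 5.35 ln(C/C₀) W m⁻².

Because the forcing depends only on the ratio C/C₀, the initial concentration does not enter.
ΔF = 5.35 × ln(2) = 5.35 × 0.69315 = 3.7084 W/m².

ΔF = 3.708 W/m²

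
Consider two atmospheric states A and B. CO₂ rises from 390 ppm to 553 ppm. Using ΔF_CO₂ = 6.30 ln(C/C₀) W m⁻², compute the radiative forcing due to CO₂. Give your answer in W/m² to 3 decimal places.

CO₂ absorption bands are partially saturated, so forcing scales with the logarithm of the concentration ratio.
CO₂: 6.30 × ln(553/390) = 6.30 × ln(1.41795) = 6.30 × 0.34921 = 2.2000 W/m².

ΔF = 2.200 W/m²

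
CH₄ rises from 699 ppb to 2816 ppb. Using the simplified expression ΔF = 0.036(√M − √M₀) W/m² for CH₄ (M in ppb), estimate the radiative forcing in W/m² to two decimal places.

CH₄: 0.036 × (√2816 − √699) = 0.036 × (53.0660 − 26.4386) = 0.036 × 26.6274 = 0.9586 W/m².

ΔF = 0.96 W/m²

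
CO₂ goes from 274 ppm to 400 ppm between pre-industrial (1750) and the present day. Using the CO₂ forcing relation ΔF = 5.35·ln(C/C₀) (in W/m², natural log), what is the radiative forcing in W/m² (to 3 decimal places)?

ΔF = 2.024 W/m²

CO₂: 5.35 × ln(400/274) = 5.35 × ln(1.45985) = 5.35 × 0.37833 = 2.0241 W/m².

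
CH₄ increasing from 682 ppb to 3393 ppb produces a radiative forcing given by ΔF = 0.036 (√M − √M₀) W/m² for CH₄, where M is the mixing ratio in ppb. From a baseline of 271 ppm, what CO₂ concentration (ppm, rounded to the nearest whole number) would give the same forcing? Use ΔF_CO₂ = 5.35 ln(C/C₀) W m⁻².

C ≈ 336 ppm

CH₄ forcing: 0.036 × (√3393 − √682) = 0.036 × (58.2495 − 26.1151) = 0.036 × 32.1344 = 1.15684 W/m².
Set 5.35 ln(C/271) = 1.15684: ln(C/271) = 1.15684/5.35 = 0.21623, so C = 271 × e^0.21623 = 271 × 1.24139 = 336.42 ppm.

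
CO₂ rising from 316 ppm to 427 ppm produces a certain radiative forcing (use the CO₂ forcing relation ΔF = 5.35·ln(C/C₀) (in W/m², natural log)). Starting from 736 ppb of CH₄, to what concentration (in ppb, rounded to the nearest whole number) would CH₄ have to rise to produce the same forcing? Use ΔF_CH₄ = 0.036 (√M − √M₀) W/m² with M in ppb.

M ≈ 5165 ppb

CO₂ forcing: 5.35 × ln(427/316) = 5.35 × 0.301042 = 1.61057 W/m².
Set 0.036(√M − √736) = 1.61057: √M = 1.61057/0.036 + √736 = 44.7381 + 27.1293 = 71.8674.
M = (71.8674)² = 5164.92 ppb.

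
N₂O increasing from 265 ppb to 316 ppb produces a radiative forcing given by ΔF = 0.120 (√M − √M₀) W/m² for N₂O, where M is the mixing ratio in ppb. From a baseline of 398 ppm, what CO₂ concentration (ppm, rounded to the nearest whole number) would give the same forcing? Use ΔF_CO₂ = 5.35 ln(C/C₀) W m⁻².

C ≈ 412 ppm

N₂O forcing: 0.120 × (√316 − √265) = 0.120 × (17.7764 − 16.2788) = 0.120 × 1.4976 = 0.17971 W/m².
Set 5.35 ln(C/398) = 0.17971: ln(C/398) = 0.17971/5.35 = 0.03359, so C = 398 × e^0.03359 = 398 × 1.03416 = 411.60 ppm.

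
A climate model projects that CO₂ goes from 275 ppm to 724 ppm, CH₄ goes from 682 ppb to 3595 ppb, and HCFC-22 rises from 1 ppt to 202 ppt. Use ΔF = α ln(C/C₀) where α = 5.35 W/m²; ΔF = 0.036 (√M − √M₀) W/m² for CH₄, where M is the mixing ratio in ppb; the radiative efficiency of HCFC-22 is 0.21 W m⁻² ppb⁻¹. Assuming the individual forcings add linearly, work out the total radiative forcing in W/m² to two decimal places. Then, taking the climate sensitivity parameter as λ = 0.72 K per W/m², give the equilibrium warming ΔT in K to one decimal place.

ΔF = 6.44 W/m²; ΔT = 4.6 K

CO₂: 5.35 × ln(724/275) = 5.35 × ln(2.63273) = 5.35 × 0.96802 = 5.1789 W/m².
CH₄: 0.036 × (√3595 − √682) = 0.036 × (59.9583 − 26.1151) = 0.036 × 33.8432 = 1.2184 W/m².
HCFC-22: Δ = 202 − 1 = 201 ppt = 0.201 ppb; ΔF = 0.21 × 0.201 = 0.0422 W/m².
Total ΔF = 5.1789 + 1.2184 + 0.0422 = 6.4395 W/m².
ΔT = λ ΔF = 0.72 × 6.44 = 4.6368 K.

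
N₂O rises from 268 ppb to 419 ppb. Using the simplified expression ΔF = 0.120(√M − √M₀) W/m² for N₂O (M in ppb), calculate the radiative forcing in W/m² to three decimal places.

ΔF = 0.492 W/m²

N₂O: 0.120 × (√419 − √268) = 0.120 × (20.4695 − 16.3707) = 0.120 × 4.0988 = 0.4919 W/m².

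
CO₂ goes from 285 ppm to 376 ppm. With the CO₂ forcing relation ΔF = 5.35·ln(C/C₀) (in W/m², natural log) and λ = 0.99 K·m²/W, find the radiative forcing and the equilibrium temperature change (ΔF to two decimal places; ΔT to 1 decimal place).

ΔF = 1.48 W/m²; ΔT = 1.5 K

CO₂: 5.35 × ln(376/285) = 5.35 × ln(1.31930) = 5.35 × 0.27710 = 1.4825 W/m².
ΔT = λ ΔF = 0.99 × 1.48 = 1.4652 K.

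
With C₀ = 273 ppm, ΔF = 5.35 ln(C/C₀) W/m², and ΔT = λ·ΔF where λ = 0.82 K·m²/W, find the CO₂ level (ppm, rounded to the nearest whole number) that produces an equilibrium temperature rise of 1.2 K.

Required forcing: ΔF = ΔT/λ = 1.2/0.82 = 1.4634 W/m².
Then ln(C/273) = ΔF/5.35 = 1.4634/5.35 = 0.27353.
So C = 273 × e^0.27353 = 273 × 1.31460 = 358.89 ppm.

C ≈ 359 ppm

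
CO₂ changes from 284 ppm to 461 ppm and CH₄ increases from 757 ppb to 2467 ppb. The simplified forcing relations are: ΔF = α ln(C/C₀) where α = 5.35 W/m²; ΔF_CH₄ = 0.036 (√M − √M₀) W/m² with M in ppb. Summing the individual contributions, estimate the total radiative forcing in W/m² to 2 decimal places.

ΔF = 3.39 W/m²

CO₂: 5.35 × ln(461/284) = 5.35 × ln(1.62324) = 5.35 × 0.48442 = 2.5916 W/m².
CH₄: 0.036 × (√2467 − √757) = 0.036 × (49.6689 − 27.5136) = 0.036 × 22.1553 = 0.7976 W/m².
Total ΔF = 2.5916 + 0.7976 = 3.3892 W/m².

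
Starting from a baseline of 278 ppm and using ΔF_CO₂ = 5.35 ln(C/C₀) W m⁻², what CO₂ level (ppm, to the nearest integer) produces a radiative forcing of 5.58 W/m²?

C ≈ 789 ppm

Set 5.35 ln(C/278) = 5.58, so ln(C/278) = 5.58/5.35 = 1.04299.
Then C/278 = e^1.04299 = 2.83769, giving C = 278 × 2.83769 = 788.88 ppm.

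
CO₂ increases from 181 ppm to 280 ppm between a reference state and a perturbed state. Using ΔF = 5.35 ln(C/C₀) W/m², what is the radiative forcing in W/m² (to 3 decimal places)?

ΔF = 2.334 W/m²

CO₂: 5.35 × ln(280/181) = 5.35 × ln(1.54696) = 5.35 × 0.43629 = 2.3342 W/m².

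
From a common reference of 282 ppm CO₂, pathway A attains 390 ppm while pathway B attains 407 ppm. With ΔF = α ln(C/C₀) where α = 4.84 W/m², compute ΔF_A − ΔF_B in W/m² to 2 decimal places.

ΔF_A − ΔF_B = -0.21 W/m²

ΔF_A = 4.84 ln(390/282) = 4.84 × 0.32424 = 1.5693 W/m².
ΔF_B = 4.84 ln(407/282) = 4.84 × 0.36691 = 1.7758 W/m².
Difference: 1.5693 − 1.7758 = -0.2065 W/m².
(Equivalently, ΔF_A − ΔF_B = 4.84 ln(390/407) = 4.84 × -0.04267 = -0.2065 W/m².)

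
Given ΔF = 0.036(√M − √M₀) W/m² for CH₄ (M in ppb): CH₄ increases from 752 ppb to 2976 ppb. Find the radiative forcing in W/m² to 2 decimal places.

CH₄: 0.036 × (√2976 − √752) = 0.036 × (54.5527 − 27.4226) = 0.036 × 27.1301 = 0.9767 W/m².

ΔF = 0.98 W/m²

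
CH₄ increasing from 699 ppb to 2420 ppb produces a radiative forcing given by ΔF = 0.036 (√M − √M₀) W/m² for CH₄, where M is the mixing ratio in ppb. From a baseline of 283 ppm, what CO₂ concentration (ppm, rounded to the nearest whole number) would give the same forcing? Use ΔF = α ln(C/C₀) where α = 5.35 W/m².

CH₄ forcing: 0.036 × (√2420 − √699) = 0.036 × (49.1935 − 26.4386) = 0.036 × 22.7549 = 0.81918 W/m².
Set 5.35 ln(C/283) = 0.81918: ln(C/283) = 0.81918/5.35 = 0.15312, so C = 283 × e^0.15312 = 283 × 1.16546 = 329.83 ppm.

C ≈ 330 ppm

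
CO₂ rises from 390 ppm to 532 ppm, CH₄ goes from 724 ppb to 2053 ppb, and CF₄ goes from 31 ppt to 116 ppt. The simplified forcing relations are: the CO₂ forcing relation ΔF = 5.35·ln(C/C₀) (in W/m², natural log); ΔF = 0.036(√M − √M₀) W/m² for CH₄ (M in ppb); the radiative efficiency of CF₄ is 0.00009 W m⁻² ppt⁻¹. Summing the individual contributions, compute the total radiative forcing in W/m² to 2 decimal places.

CO₂: 5.35 × ln(532/390) = 5.35 × ln(1.36410) = 5.35 × 0.31049 = 1.6611 W/m².
CH₄: 0.036 × (√2053 − √724) = 0.036 × (45.3100 − 26.9072) = 0.036 × 18.4028 = 0.6625 W/m².
CF₄: ΔF = 0.00009 × (116 − 31) = 0.00009 × 85 = 0.0077 W/m².
Total ΔF = 1.6611 + 0.6625 + 0.0077 = 2.3313 W/m².

ΔF = 2.33 W/m²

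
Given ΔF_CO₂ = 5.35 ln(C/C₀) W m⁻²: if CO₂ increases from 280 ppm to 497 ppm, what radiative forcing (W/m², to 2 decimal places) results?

CO₂: 5.35 × ln(497/280) = 5.35 × ln(1.77500) = 5.35 × 0.57380 = 3.0698 W/m².

ΔF = 3.07 W/m²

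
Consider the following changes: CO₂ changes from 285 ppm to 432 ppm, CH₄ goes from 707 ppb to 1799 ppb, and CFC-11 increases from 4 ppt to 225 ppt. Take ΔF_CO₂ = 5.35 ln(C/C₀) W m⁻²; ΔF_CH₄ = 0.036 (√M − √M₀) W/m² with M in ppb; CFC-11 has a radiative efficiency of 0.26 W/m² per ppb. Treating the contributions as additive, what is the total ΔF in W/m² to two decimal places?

ΔF = 2.85 W/m²

CO₂: 5.35 × ln(432/285) = 5.35 × ln(1.51579) = 5.35 × 0.41594 = 2.2253 W/m².
CH₄: 0.036 × (√1799 − √707) = 0.036 × (42.4146 − 26.5895) = 0.036 × 15.8251 = 0.5697 W/m².
CFC-11: Δ = 225 − 4 = 221 ppt = 0.221 ppb; ΔF = 0.26 × 0.221 = 0.0575 W/m².
Total ΔF = 2.2253 + 0.5697 + 0.0575 = 2.8525 W/m².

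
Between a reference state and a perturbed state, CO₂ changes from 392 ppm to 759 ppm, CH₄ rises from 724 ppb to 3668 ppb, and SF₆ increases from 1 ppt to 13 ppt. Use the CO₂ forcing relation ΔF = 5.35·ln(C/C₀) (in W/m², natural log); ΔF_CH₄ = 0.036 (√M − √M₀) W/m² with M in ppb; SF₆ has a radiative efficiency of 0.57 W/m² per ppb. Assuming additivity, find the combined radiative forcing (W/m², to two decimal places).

ΔF = 4.75 W/m²

CO₂: 5.35 × ln(759/392) = 5.35 × ln(1.93622) = 5.35 × 0.66074 = 3.5350 W/m².
CH₄: 0.036 × (√3668 − √724) = 0.036 × (60.5640 − 26.9072) = 0.036 × 33.6568 = 1.2116 W/m².
SF₆: Δ = 13 − 1 = 12 ppt = 0.012 ppb; ΔF = 0.57 × 0.012 = 0.0068 W/m².
Total ΔF = 3.5350 + 1.2116 + 0.0068 = 4.7534 W/m².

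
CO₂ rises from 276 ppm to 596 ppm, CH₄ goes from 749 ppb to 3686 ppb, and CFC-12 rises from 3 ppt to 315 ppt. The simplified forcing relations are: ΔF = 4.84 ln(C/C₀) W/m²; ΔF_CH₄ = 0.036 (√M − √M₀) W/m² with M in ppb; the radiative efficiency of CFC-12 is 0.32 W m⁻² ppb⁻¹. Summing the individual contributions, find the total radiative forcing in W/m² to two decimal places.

ΔF = 5.03 W/m²

CO₂: 4.84 × ln(596/276) = 4.84 × ln(2.15942) = 4.84 × 0.76984 = 3.7260 W/m².
CH₄: 0.036 × (√3686 − √749) = 0.036 × (60.7124 − 27.3679) = 0.036 × 33.3445 = 1.2004 W/m².
CFC-12: Δ = 315 − 3 = 312 ppt = 0.312 ppb; ΔF = 0.32 × 0.312 = 0.0998 W/m².
Total ΔF = 3.7260 + 1.2004 + 0.0998 = 5.0262 W/m².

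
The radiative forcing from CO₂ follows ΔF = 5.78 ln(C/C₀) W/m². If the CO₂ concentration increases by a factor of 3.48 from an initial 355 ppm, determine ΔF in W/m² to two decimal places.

ΔF = 7.21 W/m²

ΔF = 5.78 × ln(3.48) = 5.78 × 1.24703 = 7.2078 W/m².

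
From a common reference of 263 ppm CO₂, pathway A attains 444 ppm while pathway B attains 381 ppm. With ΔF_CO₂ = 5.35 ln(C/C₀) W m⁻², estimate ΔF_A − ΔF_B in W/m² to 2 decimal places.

ΔF_A − ΔF_B = 0.82 W/m²

ΔF_A = 5.35 ln(444/263) = 5.35 × 0.52367 = 2.8016 W/m².
ΔF_B = 5.35 ln(381/263) = 5.35 × 0.37065 = 1.9830 W/m².
Difference: 2.8016 − 1.9830 = 0.8186 W/m².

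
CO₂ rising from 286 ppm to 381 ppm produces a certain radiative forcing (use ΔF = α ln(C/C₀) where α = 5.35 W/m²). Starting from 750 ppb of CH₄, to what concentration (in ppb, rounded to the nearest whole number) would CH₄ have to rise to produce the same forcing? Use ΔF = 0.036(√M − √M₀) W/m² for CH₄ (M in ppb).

M ≈ 4901 ppb

CO₂ forcing: 5.35 × ln(381/286) = 5.35 × 0.286808 = 1.53442 W/m².
Set 0.036(√M − √750) = 1.53442: √M = 1.53442/0.036 + √750 = 42.6228 + 27.3861 = 70.0089.
M = (70.0089)² = 4901.25 ppb.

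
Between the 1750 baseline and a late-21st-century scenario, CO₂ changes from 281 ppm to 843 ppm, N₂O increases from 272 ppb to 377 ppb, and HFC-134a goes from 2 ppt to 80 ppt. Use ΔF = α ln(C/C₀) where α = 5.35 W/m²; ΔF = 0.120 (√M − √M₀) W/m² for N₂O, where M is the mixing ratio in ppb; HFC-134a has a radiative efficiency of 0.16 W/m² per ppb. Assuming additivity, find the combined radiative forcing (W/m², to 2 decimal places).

ΔF = 6.24 W/m²

CO₂: 5.35 × ln(843/281) = 5.35 × ln(3.00000) = 5.35 × 1.09861 = 5.8776 W/m².
N₂O: 0.120 × (√377 − √272) = 0.120 × (19.4165 − 16.4924) = 0.120 × 2.9241 = 0.3509 W/m².
HFC-134a: Δ = 80 − 2 = 78 ppt = 0.078 ppb; ΔF = 0.16 × 0.078 = 0.0125 W/m².
Total ΔF = 5.8776 + 0.3509 + 0.0125 = 6.2410 W/m².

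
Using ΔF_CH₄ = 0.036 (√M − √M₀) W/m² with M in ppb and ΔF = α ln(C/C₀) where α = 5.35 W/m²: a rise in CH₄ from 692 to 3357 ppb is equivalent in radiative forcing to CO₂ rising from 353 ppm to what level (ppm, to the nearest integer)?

C ≈ 437 ppm

CH₄ forcing: 0.036 × (√3357 − √692) = 0.036 × (57.9396 − 26.3059) = 0.036 × 31.6337 = 1.13881 W/m².
Set 5.35 ln(C/353) = 1.13881: ln(C/353) = 1.13881/5.35 = 0.21286, so C = 353 × e^0.21286 = 353 × 1.23721 = 436.74 ppm.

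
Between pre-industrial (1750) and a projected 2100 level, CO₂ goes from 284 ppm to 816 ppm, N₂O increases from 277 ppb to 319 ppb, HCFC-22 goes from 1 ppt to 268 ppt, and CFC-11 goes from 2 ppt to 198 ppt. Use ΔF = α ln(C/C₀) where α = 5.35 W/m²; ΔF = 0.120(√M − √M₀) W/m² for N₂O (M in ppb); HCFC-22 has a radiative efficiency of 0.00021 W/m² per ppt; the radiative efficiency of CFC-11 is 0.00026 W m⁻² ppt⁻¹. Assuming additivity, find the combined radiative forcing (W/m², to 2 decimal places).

ΔF = 5.90 W/m²

CO₂: 5.35 × ln(816/284) = 5.35 × ln(2.87324) = 5.35 × 1.05544 = 5.6466 W/m².
N₂O: 0.120 × (√319 − √277) = 0.120 × (17.8606 − 16.6433) = 0.120 × 1.2173 = 0.1461 W/m².
HCFC-22: ΔF = 0.00021 × (268 − 1) = 0.00021 × 267 = 0.0561 W/m².
CFC-11: ΔF = 0.00026 × (198 − 2) = 0.00026 × 196 = 0.0510 W/m².
Total ΔF = 5.6466 + 0.1461 + 0.0561 + 0.0510 = 5.8998 W/m².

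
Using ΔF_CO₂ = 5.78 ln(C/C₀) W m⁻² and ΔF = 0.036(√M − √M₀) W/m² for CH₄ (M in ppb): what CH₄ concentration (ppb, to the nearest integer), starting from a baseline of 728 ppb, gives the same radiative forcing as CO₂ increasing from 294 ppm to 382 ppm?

CO₂ forcing: 5.78 × ln(382/294) = 5.78 × 0.261841 = 1.51344 W/m².
Set 0.036(√M − √728) = 1.51344: √M = 1.51344/0.036 + √728 = 42.0400 + 26.9815 = 69.0215.
M = (69.0215)² = 4763.97 ppb.

M ≈ 4764 ppb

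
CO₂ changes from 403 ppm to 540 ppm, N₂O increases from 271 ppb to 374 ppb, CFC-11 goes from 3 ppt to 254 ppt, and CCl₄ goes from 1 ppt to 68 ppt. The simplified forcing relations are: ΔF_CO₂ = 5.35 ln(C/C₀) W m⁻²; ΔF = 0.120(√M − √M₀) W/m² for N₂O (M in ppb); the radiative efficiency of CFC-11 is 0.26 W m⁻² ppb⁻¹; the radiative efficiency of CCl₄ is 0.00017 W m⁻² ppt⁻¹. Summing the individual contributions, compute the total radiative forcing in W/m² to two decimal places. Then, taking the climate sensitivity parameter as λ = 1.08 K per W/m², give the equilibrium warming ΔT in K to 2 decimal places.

CO₂: 5.35 × ln(540/403) = 5.35 × ln(1.33995) = 5.35 × 0.29263 = 1.5656 W/m².
N₂O: 0.120 × (√374 − √271) = 0.120 × (19.3391 − 16.4621) = 0.120 × 2.8770 = 0.3452 W/m².
CFC-11: Δ = 254 − 3 = 251 ppt = 0.251 ppb; ΔF = 0.26 × 0.251 = 0.0653 W/m².
CCl₄: ΔF = 0.00017 × (68 − 1) = 0.00017 × 67 = 0.0114 W/m².
Total ΔF = 1.5656 + 0.3452 + 0.0653 + 0.0114 = 1.9875 W/m².
ΔT = λ ΔF = 1.08 × 1.99 = 2.1492 K.

ΔF = 1.99 W/m²; ΔT = 2.15 K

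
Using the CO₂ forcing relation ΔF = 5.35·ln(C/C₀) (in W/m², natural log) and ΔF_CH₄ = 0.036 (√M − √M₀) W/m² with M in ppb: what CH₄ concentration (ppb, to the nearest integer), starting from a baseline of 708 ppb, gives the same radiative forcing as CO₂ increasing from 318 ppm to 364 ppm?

M ≈ 2180 ppb

CO₂ forcing: 5.35 × ln(364/318) = 5.35 × 0.135102 = 0.72280 W/m².
Set 0.036(√M − √708) = 0.72280: √M = 0.72280/0.036 + √708 = 20.0778 + 26.6083 = 46.6861.
M = (46.6861)² = 2179.59 ppb.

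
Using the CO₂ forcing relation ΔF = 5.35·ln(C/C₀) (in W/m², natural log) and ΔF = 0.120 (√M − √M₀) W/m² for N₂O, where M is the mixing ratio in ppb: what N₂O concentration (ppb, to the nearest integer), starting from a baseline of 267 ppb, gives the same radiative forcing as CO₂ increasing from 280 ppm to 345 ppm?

CO₂ forcing: 5.35 × ln(345/280) = 5.35 × 0.208755 = 1.11684 W/m².
Set 0.120(√M − √267) = 1.11684: √M = 1.11684/0.120 + √267 = 9.3070 + 16.3401 = 25.6471.
M = (25.6471)² = 657.77 ppb.

M ≈ 658 ppb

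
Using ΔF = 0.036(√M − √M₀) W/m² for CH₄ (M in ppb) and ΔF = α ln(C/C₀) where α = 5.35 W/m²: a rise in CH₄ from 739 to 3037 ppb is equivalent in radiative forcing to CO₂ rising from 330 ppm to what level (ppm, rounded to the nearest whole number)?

C ≈ 398 ppm

CH₄ forcing: 0.036 × (√3037 − √739) = 0.036 × (55.1090 − 27.1846) = 0.036 × 27.9244 = 1.00528 W/m².
Set 5.35 ln(C/330) = 1.00528: ln(C/330) = 1.00528/5.35 = 0.18790, so C = 330 × e^0.18790 = 330 × 1.20671 = 398.21 ppm.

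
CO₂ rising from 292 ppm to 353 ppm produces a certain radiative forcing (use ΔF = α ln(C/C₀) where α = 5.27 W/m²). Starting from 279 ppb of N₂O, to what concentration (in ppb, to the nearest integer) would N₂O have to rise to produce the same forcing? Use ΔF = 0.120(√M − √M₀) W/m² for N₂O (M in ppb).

M ≈ 627 ppb

CO₂ forcing: 5.27 × ln(353/292) = 5.27 × 0.189714 = 0.99979 W/m².
Set 0.120(√M − √279) = 0.99979: √M = 0.99979/0.120 + √279 = 8.3316 + 16.7033 = 25.0349.
M = (25.0349)² = 626.75 ppb.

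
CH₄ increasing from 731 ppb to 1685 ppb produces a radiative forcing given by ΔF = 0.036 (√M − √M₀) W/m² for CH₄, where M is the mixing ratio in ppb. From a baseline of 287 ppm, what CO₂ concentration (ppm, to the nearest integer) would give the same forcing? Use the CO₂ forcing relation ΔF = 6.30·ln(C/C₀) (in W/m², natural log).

C ≈ 311 ppm

CH₄ forcing: 0.036 × (√1685 − √731) = 0.036 × (41.0488 − 27.0370) = 0.036 × 14.0118 = 0.50442 W/m².
Set 6.30 ln(C/287) = 0.50442: ln(C/287) = 0.50442/6.30 = 0.08007, so C = 287 × e^0.08007 = 287 × 1.08336 = 310.92 ppm.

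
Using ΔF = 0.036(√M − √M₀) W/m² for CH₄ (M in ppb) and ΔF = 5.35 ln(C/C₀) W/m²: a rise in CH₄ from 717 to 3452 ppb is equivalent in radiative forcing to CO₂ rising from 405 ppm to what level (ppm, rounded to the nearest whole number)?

C ≈ 502 ppm

CH₄ forcing: 0.036 × (√3452 − √717) = 0.036 × (58.7537 − 26.7769) = 0.036 × 31.9768 = 1.15116 W/m².
Set 5.35 ln(C/405) = 1.15116: ln(C/405) = 1.15116/5.35 = 0.21517, so C = 405 × e^0.21517 = 405 × 1.24007 = 502.23 ppm.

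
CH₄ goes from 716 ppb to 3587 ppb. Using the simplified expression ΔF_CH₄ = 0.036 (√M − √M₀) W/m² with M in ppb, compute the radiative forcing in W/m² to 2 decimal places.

ΔF = 1.19 W/m²

CH₄: 0.036 × (√3587 − √716) = 0.036 × (59.8916 − 26.7582) = 0.036 × 33.1334 = 1.1928 W/m².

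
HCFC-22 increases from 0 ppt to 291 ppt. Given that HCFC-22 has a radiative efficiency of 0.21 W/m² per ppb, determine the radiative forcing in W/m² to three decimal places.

HCFC-22: Δ = 291 − 0 = 291 ppt = 0.291 ppb; ΔF = 0.21 × 0.291 = 0.0611 W/m².

ΔF = 0.061 W/m²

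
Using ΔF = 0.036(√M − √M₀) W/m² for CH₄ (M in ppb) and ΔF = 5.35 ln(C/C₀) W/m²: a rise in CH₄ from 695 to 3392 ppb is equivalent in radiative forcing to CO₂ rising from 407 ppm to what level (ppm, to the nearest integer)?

C ≈ 504 ppm

CH₄ forcing: 0.036 × (√3392 − √695) = 0.036 × (58.2409 − 26.3629) = 0.036 × 31.8780 = 1.14761 W/m².
Set 5.35 ln(C/407) = 1.14761: ln(C/407) = 1.14761/5.35 = 0.21451, so C = 407 × e^0.21451 = 407 × 1.23925 = 504.37 ppm.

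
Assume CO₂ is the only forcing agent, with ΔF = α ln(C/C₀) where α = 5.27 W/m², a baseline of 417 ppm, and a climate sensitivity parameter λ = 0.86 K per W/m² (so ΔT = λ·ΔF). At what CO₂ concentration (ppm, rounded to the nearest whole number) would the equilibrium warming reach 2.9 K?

Required forcing: ΔF = ΔT/λ = 2.9/0.86 = 3.3721 W/m².
Then ln(C/417) = ΔF/5.27 = 3.3721/5.27 = 0.63987.
So C = 417 × e^0.63987 = 417 × 1.89623 = 790.73 ppm.

C ≈ 791 ppm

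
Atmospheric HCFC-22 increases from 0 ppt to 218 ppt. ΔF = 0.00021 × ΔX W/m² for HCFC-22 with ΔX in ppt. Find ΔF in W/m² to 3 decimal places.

HCFC-22: ΔF = 0.00021 × (218 − 0) = 0.00021 × 218 = 0.0458 W/m².

ΔF = 0.046 W/m²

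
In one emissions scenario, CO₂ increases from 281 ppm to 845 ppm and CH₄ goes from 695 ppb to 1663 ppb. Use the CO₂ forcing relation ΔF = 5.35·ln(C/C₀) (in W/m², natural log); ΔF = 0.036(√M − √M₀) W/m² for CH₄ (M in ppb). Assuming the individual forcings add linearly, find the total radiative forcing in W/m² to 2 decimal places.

CO₂: 5.35 × ln(845/281) = 5.35 × ln(3.00712) = 5.35 × 1.10098 = 5.8902 W/m².
CH₄: 0.036 × (√1663 − √695) = 0.036 × (40.7799 − 26.3629) = 0.036 × 14.4170 = 0.5190 W/m².
Total ΔF = 5.8902 + 0.5190 = 6.4092 W/m².

ΔF = 6.41 W/m²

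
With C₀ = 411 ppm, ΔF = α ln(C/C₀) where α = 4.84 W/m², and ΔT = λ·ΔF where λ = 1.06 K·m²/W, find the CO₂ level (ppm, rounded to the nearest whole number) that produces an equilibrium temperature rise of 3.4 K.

C ≈ 797 ppm

Required forcing: ΔF = ΔT/λ = 3.4/1.06 = 3.2075 W/m².
Then ln(C/411) = ΔF/4.84 = 3.2075/4.84 = 0.66271.
So C = 411 × e^0.66271 = 411 × 1.94004 = 797.36 ppm.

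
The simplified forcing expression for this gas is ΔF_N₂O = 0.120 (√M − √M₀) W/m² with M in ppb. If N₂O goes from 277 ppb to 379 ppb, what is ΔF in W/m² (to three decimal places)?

N₂O: 0.120 × (√379 − √277) = 0.120 × (19.4679 − 16.6433) = 0.120 × 2.8246 = 0.3390 W/m².

ΔF = 0.339 W/m²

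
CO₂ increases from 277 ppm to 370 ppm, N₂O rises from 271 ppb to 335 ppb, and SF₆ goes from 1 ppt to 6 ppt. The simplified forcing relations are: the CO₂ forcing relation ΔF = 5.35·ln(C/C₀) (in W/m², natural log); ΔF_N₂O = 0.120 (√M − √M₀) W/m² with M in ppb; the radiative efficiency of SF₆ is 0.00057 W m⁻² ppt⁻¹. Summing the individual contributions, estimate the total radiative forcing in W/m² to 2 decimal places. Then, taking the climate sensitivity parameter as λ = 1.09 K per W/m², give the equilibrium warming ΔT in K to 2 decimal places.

ΔF = 1.77 W/m²; ΔT = 1.93 K

CO₂: 5.35 × ln(370/277) = 5.35 × ln(1.33574) = 5.35 × 0.28949 = 1.5488 W/m².
N₂O: 0.120 × (√335 − √271) = 0.120 × (18.3030 − 16.4621) = 0.120 × 1.8409 = 0.2209 W/m².
SF₆: ΔF = 0.00057 × (6 − 1) = 0.00057 × 5 = 0.0029 W/m².
Total ΔF = 1.5488 + 0.2209 + 0.0029 = 1.7726 W/m².
ΔT = λ ΔF = 1.09 × 1.77 = 1.9293 K.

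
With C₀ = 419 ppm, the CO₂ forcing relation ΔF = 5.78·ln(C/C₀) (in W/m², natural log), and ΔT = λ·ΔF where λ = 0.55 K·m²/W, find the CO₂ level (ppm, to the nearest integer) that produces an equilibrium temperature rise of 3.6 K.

Required forcing: ΔF = ΔT/λ = 3.6/0.55 = 6.5455 W/m².
Then ln(C/419) = ΔF/5.78 = 6.5455/5.78 = 1.13244.
So C = 419 × e^1.13244 = 419 × 3.10322 = 1300.25 ppm.

C ≈ 1300 ppm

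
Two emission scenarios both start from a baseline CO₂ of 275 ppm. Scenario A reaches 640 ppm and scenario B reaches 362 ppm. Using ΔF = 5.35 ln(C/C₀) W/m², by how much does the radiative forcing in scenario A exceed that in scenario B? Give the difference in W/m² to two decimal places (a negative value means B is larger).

ΔF_A = 5.35 ln(640/275) = 5.35 × 0.84470 = 4.5191 W/m².
ΔF_B = 5.35 ln(362/275) = 5.35 × 0.27487 = 1.4706 W/m².
Difference: 4.5191 − 1.4706 = 3.0485 W/m².
(Equivalently, ΔF_A − ΔF_B = 5.35 ln(640/362) = 5.35 × 0.56982 = 3.0485 W/m².)

ΔF_A − ΔF_B = 3.05 W/m²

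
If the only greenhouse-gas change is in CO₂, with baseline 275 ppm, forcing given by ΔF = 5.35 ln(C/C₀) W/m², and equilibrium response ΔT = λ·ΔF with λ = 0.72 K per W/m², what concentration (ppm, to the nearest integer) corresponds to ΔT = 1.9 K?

Required forcing: ΔF = ΔT/λ = 1.9/0.72 = 2.6389 W/m².
Then ln(C/275) = ΔF/5.35 = 2.6389/5.35 = 0.49325.
So C = 275 × e^0.49325 = 275 × 1.63763 = 450.35 ppm.

C ≈ 450 ppm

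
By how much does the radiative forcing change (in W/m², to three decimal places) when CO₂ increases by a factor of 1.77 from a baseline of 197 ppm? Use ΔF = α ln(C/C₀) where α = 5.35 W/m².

ΔF = 5.35 × ln(1.77) = 5.35 × 0.57098 = 3.0547 W/m².

ΔF = 3.055 W/m²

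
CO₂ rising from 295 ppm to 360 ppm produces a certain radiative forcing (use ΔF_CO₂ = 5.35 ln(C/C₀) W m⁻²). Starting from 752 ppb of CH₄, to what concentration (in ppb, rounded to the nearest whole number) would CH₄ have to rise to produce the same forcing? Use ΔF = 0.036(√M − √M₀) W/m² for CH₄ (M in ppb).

M ≈ 3251 ppb

CO₂ forcing: 5.35 × ln(360/295) = 5.35 × 0.199129 = 1.06534 W/m².
Set 0.036(√M − √752) = 1.06534: √M = 1.06534/0.036 + √752 = 29.5928 + 27.4226 = 57.0154.
M = (57.0154)² = 3250.76 ppb.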